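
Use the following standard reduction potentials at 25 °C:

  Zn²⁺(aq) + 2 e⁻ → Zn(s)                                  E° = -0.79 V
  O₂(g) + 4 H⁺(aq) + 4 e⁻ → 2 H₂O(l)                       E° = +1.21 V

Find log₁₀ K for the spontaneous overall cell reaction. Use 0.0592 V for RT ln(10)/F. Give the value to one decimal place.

135.1

Cathode: O₂/H₂O; anode: Zn²⁺/Zn. E°cell = +2.00 V, n = 4.
log K = nE°cell / 0.0592 = (4)(+2.00) / 0.0592 = 135.1.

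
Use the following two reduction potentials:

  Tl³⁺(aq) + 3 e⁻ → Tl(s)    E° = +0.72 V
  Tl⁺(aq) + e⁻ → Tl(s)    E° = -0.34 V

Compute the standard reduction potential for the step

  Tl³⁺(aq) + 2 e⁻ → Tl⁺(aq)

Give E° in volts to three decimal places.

+1.250 V

Sequential free energies add, so n₃E°₃ = n₁E°₁ + n₂E°₂.
With n₃ = 3, and the known step contributing 1×(-0.34) V, the unknown satisfies 2·E° = 3×(+0.72) − 1×(-0.34) = +2.500.
E° = +2.500 / 2 = +1.250 V.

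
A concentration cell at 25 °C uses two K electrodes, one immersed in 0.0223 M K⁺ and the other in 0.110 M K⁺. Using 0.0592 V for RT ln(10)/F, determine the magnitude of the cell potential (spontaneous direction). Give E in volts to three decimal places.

+0.041 V

For a concentration cell E°cell = 0. The 0.110 M side is the cathode (reduction is favoured where [K⁺] is higher).
With n = 1, E = −(0.0592/1) log([K⁺]ₐₙ/[K⁺]꜀ₐₜ) = −(0.0592/1) log(0.0223/0.11) = −(0.0592/1)(-0.693) = +0.041 V.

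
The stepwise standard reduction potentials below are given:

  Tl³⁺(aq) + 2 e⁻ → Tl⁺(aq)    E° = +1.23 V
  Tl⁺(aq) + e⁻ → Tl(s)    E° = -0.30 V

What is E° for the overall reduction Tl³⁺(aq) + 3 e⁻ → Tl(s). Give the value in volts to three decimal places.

+0.720 V

Since ΔG° = −nFE° is additive over sequential reductions, n₃E°₃ = n₁E°₁ + n₂E°₂.
E°₃ = (2×+1.23 + 1×-0.30) / 3 = (+2.160) / 3 = +0.720 V.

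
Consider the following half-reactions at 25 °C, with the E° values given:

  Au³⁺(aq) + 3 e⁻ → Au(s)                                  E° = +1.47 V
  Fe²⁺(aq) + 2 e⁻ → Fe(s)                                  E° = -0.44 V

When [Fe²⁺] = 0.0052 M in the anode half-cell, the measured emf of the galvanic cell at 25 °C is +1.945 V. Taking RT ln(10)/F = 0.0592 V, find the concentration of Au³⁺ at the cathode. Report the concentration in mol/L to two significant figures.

Au³⁺/Au is the cathode, Fe²⁺/Fe the anode: E°cell = +1.91 V, n = 6.
Overall reaction: 2 Au³⁺(aq) + 3 Fe(s) → 2 Au(s) + 3 Fe²⁺(aq); Q = [Fe²⁺]^3/[Au³⁺]^2.
From E = E° − (0.0592/n) log Q: log Q = (E° − E)·n/0.0592 = (+1.91 − (+1.945))·6/0.0592 = -3.5473.
So 2·log[Au³⁺] = 3·log(0.0052) − log Q = -6.8520 − (-3.5473) = -3.3047; log[Au³⁺] = -3.3047 / 2 = -1.6523; [Au³⁺] = 10^(-1.6523) ≈ 0.022 M.

0.022 M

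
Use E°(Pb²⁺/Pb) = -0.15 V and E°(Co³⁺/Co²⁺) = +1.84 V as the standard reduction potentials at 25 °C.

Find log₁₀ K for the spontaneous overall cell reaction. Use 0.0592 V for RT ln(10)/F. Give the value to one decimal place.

Cathode: Co³⁺/Co²⁺; anode: Pb²⁺/Pb. E°cell = +1.99 V, n = 2.
log K = nE°cell / 0.0592 = (2)(+1.99) / 0.0592 = 67.2.

67.2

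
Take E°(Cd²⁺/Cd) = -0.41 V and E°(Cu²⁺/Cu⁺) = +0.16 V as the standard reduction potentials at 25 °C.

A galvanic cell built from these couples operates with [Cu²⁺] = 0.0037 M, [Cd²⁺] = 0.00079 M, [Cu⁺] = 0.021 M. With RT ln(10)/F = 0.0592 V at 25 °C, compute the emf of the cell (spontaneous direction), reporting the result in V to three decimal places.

Cu²⁺/Cu⁺ is the cathode (higher E°), Cd²⁺/Cd the anode: E°cell = +0.16 − (-0.41) = +0.57 V, n = 2.
Overall: 2 Cu²⁺(aq) + Cd(s) → 2 Cu⁺(aq) + Cd²⁺(aq)
Q = [Cu⁺]^2·[Cd²⁺] / ([Cu²⁺]^2); log Q = -1.594.
E = E° − (0.0592/n) log Q = +0.57 − (0.0592/2)(-1.594) = +0.617 V.

+0.617 V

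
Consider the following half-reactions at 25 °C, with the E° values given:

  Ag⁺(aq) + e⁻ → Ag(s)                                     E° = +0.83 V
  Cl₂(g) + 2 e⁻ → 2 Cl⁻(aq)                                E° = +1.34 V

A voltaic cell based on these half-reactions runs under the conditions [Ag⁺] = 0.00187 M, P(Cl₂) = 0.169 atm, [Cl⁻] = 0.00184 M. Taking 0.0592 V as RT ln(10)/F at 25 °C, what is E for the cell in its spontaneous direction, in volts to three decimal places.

Cl₂/Cl⁻ is the cathode (higher E°), Ag⁺/Ag the anode: E°cell = +1.34 − (+0.83) = +0.51 V, n = 2.
Overall: Cl₂(g) + 2 Ag(s) → 2 Cl⁻(aq) + 2 Ag⁺(aq)
Q = [Cl⁻]^2·[Ag⁺]^2 / (P(Cl₂)); log Q = -10.155.
E = E° − (0.0592/n) log Q = +0.51 − (0.0592/2)(-10.155) = +0.811 V.

+0.811 V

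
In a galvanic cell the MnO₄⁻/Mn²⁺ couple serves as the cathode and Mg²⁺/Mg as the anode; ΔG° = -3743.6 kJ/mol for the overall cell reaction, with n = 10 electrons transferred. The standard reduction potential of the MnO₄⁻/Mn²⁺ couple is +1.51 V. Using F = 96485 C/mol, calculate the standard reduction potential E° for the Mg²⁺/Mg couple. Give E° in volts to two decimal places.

E°cell = −ΔG°/(nF) = −(-3743.6×10³)/((10)(96485)) = +3.880 V.
Since MnO₄⁻/Mn²⁺ is the cathode and Mg²⁺/Mg the anode, E°cell = E°(MnO₄⁻/Mn²⁺) − E°(Mg²⁺/Mg).
So E°(Mg²⁺/Mg) = E°(MnO₄⁻/Mn²⁺) − E°cell = (+1.51) − (+3.880) = -2.37 V.

-2.37 V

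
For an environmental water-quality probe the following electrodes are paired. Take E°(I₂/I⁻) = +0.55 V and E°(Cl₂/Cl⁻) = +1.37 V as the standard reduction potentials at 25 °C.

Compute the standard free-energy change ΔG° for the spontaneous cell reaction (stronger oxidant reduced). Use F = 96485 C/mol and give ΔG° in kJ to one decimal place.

Cl₂/Cl⁻ (E° = +1.37 V) is the cathode; I₂/I⁻ (E° = +0.55 V) is the anode, so E°cell = +0.82 V.
Balancing electrons gives n = 2 (lcm of 2 and 2).
ΔG° = −nFE° = −(2)(96485)(+0.82) = -158,235 J = -158.2 kJ.

-158.2 kJ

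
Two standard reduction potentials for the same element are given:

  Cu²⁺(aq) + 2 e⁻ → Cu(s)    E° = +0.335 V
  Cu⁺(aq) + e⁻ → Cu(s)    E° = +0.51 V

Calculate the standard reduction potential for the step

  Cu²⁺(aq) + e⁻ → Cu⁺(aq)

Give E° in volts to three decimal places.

Sequential free energies add, so n₃E°₃ = n₁E°₁ + n₂E°₂.
With n₃ = 2, and the known step contributing 1×(+0.51) V, the unknown satisfies 1·E° = 2×(+0.335) − 1×(+0.51) = +0.160.
E° = +0.160 / 1 = +0.160 V.

+0.160 V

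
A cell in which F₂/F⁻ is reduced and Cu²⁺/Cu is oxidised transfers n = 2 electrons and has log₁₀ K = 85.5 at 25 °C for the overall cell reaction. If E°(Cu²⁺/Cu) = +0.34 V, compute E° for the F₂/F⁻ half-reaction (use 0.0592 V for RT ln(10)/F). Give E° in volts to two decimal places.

E°cell = (0.0592/n)·log K = (0.0592/2)(85.5) = +2.531 V.
Since F₂/F⁻ is the cathode and Cu²⁺/Cu the anode, E°cell = E°(F₂/F⁻) − E°(Cu²⁺/Cu).
So E°(F₂/F⁻) = E°cell + E°(Cu²⁺/Cu) = +2.531 + (+0.34) = +2.87 V.

+2.87 V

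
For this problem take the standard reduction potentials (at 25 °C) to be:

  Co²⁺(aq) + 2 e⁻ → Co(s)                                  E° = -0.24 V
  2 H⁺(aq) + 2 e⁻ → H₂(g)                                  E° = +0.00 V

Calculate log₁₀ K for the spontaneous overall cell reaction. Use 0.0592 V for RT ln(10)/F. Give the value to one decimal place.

8.1

Cathode: H⁺/H₂; anode: Co²⁺/Co. E°cell = +0.24 V, n = 2.
log K = nE°cell / 0.0592 = (2)(+0.24) / 0.0592 = 8.1.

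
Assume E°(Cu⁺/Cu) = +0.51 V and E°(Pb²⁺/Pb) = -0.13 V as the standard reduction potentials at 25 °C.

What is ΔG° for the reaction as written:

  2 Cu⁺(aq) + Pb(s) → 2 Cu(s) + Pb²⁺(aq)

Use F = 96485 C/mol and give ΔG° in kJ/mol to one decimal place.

As written, Cu⁺/Cu is reduced (cathode) and Pb²⁺/Pb is oxidised (anode), so E°cell = (+0.51) − (-0.13) = +0.64 V.
Balancing electrons gives n = 2.
ΔG° = −nFE° = −(2)(96485)(+0.64) = -123,501 J = -123.5 kJ/mol.

-123.5 kJ/mol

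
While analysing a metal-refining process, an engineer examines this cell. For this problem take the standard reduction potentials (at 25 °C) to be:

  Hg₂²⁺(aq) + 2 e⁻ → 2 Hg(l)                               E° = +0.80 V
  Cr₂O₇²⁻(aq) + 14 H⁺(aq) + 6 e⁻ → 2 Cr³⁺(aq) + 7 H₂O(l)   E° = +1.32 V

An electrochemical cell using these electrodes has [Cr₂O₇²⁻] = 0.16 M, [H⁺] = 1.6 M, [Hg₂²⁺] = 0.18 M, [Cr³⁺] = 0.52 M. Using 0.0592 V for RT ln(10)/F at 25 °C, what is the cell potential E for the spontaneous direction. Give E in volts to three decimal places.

Cr₂O₇²⁻/Cr³⁺ is the cathode (higher E°), Hg₂²⁺/Hg the anode: E°cell = +1.32 − (+0.80) = +0.52 V, n = 6.
Overall: Cr₂O₇²⁻(aq) + 14 H⁺(aq) + 6 Hg(l) → 2 Cr³⁺(aq) + 7 H₂O(l) + 3 Hg₂²⁺(aq)
Q = [Cr³⁺]^2·[Hg₂²⁺]^3 / ([Cr₂O₇²⁻]·[H⁺]^14); log Q = -4.864.
E = E° − (0.0592/n) log Q = +0.52 − (0.0592/6)(-4.864) = +0.568 V.

+0.568 V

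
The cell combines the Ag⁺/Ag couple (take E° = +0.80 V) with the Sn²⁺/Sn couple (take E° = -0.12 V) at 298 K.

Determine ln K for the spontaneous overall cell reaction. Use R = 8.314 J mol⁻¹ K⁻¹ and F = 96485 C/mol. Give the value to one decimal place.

71.7

Cathode: Ag⁺/Ag; anode: Sn²⁺/Sn. E°cell = (+0.80) − (-0.12) = +0.92 V, with n = 2.
ΔG° = −nFE° = −RT ln K, so ln K = nFE°/(RT) = (2)(96485)(+0.92) / ((8.314)(298)) = 71.656.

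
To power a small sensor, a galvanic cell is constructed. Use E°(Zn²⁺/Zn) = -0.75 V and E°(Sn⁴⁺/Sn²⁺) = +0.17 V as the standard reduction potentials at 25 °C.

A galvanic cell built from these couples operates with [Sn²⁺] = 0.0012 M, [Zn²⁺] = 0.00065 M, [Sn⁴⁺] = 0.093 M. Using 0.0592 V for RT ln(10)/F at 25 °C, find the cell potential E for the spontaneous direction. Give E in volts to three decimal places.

Sn⁴⁺/Sn²⁺ is the cathode (higher E°), Zn²⁺/Zn the anode: E°cell = +0.17 − (-0.75) = +0.92 V, n = 2.
Overall: Sn⁴⁺(aq) + Zn(s) → Sn²⁺(aq) + Zn²⁺(aq)
Q = [Sn²⁺]·[Zn²⁺] / ([Sn⁴⁺]); log Q = -5.076.
E = E° − (0.0592/n) log Q = +0.92 − (0.0592/2)(-5.076) = +1.070 V.

+1.070 V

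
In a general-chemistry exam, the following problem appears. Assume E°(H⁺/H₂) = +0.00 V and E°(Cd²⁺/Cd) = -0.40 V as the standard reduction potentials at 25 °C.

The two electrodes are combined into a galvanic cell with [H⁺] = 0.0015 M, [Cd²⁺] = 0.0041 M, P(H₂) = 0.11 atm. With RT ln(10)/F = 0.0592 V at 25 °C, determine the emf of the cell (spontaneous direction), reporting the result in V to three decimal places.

+0.332 V

H⁺/H₂ is the cathode (higher E°), Cd²⁺/Cd the anode: E°cell = +0.00 − (-0.40) = +0.40 V, n = 2.
Overall: 2 H⁺(aq) + Cd(s) → H₂(g) + Cd²⁺(aq)
Q = P(H₂)·[Cd²⁺] / ([H⁺]^2); log Q = 2.302.
E = E° − (0.0592/n) log Q = +0.40 − (0.0592/2)(2.302) = +0.332 V.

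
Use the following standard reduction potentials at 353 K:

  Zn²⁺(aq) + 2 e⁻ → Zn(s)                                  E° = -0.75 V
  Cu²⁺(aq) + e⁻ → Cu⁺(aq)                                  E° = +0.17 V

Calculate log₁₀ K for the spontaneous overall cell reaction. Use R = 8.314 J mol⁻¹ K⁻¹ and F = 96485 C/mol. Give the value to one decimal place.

26.3

Cathode: Cu²⁺/Cu⁺; anode: Zn²⁺/Zn. E°cell = (+0.17) − (-0.75) = +0.92 V, with n = 2.
ΔG° = −nFE° = −RT ln K, so ln K = nFE°/(RT) = (2)(96485)(+0.92) / ((8.314)(353)) = 60.491.
log₁₀ K = 60.491 / ln 10 = 26.3.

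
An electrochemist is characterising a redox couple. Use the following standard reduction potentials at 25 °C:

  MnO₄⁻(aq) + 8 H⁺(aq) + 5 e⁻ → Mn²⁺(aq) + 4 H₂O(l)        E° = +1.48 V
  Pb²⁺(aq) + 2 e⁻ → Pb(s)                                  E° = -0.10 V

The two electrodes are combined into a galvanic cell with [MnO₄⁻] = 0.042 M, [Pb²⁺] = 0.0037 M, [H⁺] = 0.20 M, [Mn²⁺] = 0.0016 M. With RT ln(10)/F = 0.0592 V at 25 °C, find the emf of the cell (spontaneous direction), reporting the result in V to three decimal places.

+1.603 V

MnO₄⁻/Mn²⁺ is the cathode (higher E°), Pb²⁺/Pb the anode: E°cell = +1.48 − (-0.10) = +1.58 V, n = 10.
Overall: 2 MnO₄⁻(aq) + 16 H⁺(aq) + 5 Pb(s) → 2 Mn²⁺(aq) + 8 H₂O(l) + 5 Pb²⁺(aq)
Q = [Mn²⁺]^2·[Pb²⁺]^5 / ([MnO₄⁻]^2·[H⁺]^16); log Q = -3.814.
E = E° − (0.0592/n) log Q = +1.58 − (0.0592/10)(-3.814) = +1.603 V.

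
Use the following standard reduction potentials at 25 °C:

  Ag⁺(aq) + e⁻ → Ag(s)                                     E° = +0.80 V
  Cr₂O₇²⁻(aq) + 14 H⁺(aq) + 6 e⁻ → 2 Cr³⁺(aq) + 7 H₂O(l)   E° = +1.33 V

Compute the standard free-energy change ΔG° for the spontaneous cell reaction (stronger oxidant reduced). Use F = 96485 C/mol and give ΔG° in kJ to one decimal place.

-306.8 kJ

Cr₂O₇²⁻/Cr³⁺ (E° = +1.33 V) is the cathode; Ag⁺/Ag (E° = +0.80 V) is the anode, so E°cell = +0.53 V.
Balancing electrons gives n = 6 (lcm of 6 and 1).
ΔG° = −nFE° = −(6)(96485)(+0.53) = -306,822 J = -306.8 kJ.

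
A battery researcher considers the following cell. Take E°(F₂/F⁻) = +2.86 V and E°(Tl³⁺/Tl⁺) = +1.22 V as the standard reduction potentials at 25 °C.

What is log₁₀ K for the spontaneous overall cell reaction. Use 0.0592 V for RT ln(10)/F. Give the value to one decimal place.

55.4

Cathode: F₂/F⁻; anode: Tl³⁺/Tl⁺. E°cell = +1.64 V, n = 2.
log K = nE°cell / 0.0592 = (2)(+1.64) / 0.0592 = 55.4.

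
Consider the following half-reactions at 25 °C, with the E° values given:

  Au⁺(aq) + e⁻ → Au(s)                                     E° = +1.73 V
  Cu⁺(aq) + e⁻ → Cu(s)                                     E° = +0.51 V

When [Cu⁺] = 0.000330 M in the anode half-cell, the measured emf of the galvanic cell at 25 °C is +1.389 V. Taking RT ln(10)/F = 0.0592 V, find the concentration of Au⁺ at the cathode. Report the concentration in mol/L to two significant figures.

Au⁺/Au is the cathode, Cu⁺/Cu the anode: E°cell = +1.22 V, n = 1.
Overall reaction: Au⁺(aq) + Cu(s) → Au(s) + Cu⁺(aq); Q = [Cu⁺]^1/[Au⁺]^1.
From E = E° − (0.0592/n) log Q: log Q = (E° − E)·n/0.0592 = (+1.22 − (+1.389))·1/0.0592 = -2.8547.
So 1·log[Au⁺] = 1·log(0.00033) − log Q = -3.4815 − (-2.8547) = -0.6268; [Au⁺] = 10^(-0.6268) ≈ 0.24 M.

0.24 M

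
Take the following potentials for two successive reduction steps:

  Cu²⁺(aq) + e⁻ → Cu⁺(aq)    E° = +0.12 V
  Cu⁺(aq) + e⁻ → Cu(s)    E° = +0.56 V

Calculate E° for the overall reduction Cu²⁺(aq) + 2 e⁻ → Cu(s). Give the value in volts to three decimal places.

Adding the free-energy changes (−nFE°) of the two steps gives −n₃FE°₃ = −n₁FE°₁ − n₂FE°₂.
E°₃ = (1×+0.12 + 1×+0.56) / 2 = (+0.680) / 2 = +0.340 V.

+0.340 V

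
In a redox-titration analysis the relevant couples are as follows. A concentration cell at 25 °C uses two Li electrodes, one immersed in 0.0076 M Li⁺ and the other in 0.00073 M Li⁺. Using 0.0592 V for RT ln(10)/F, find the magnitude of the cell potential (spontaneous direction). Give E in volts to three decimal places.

+0.060 V

For a concentration cell E°cell = 0. The 0.0076 M side is the cathode (reduction is favoured where [Li⁺] is higher).
With n = 1, E = −(0.0592/1) log([Li⁺]ₐₙ/[Li⁺]꜀ₐₜ) = −(0.0592/1) log(0.00073/0.0076) = −(0.0592/1)(-1.017) = +0.060 V.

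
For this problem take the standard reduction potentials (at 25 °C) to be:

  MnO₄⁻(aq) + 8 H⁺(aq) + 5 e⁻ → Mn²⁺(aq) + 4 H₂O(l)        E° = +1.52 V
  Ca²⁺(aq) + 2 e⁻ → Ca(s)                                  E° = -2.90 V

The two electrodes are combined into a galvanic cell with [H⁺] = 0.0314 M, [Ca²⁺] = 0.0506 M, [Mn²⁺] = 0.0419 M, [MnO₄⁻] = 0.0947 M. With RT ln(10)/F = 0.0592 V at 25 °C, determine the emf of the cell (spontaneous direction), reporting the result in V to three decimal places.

+4.320 V

MnO₄⁻/Mn²⁺ is the cathode (higher E°), Ca²⁺/Ca the anode: E°cell = +1.52 − (-2.90) = +4.42 V, n = 10.
Overall: 2 MnO₄⁻(aq) + 16 H⁺(aq) + 5 Ca(s) → 2 Mn²⁺(aq) + 8 H₂O(l) + 5 Ca²⁺(aq)
Q = [Mn²⁺]^2·[Ca²⁺]^5 / ([MnO₄⁻]^2·[H⁺]^16); log Q = 16.862.
E = E° − (0.0592/n) log Q = +4.42 − (0.0592/10)(16.862) = +4.320 V.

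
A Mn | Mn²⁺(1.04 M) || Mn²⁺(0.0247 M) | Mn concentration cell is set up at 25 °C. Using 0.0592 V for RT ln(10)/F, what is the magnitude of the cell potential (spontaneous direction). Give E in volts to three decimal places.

+0.048 V

For a concentration cell E°cell = 0. The 1.04 M side is the cathode (reduction is favoured where [Mn²⁺] is higher).
With n = 2, E = −(0.0592/2) log([Mn²⁺]ₐₙ/[Mn²⁺]꜀ₐₜ) = −(0.0592/2) log(0.0247/1.04) = −(0.0592/2)(-1.624) = +0.048 V.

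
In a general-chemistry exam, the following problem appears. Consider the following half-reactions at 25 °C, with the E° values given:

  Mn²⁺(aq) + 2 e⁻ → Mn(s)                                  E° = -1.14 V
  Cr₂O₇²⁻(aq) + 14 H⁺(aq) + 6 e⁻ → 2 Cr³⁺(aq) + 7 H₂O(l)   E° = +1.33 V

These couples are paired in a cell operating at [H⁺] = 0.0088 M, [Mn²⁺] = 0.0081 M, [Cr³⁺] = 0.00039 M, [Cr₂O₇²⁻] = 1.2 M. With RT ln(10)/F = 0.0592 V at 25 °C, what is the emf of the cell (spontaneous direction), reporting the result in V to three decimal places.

Cr₂O₇²⁻/Cr³⁺ is the cathode (higher E°), Mn²⁺/Mn the anode: E°cell = +1.33 − (-1.14) = +2.47 V, n = 6.
Overall: Cr₂O₇²⁻(aq) + 14 H⁺(aq) + 3 Mn(s) → 2 Cr³⁺(aq) + 7 H₂O(l) + 3 Mn²⁺(aq)
Q = [Cr³⁺]^2·[Mn²⁺]^3 / ([Cr₂O₇²⁻]·[H⁺]^14); log Q = 15.606.
E = E° − (0.0592/n) log Q = +2.47 − (0.0592/6)(15.606) = +2.316 V.

+2.316 V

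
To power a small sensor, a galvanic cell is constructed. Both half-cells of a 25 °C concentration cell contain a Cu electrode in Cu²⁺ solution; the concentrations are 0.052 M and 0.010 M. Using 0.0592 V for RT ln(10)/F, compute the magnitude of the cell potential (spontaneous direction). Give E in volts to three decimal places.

For a concentration cell E°cell = 0. The 0.052 M side is the cathode (reduction is favoured where [Cu²⁺] is higher).
With n = 2, E = −(0.0592/2) log([Cu²⁺]ₐₙ/[Cu²⁺]꜀ₐₜ) = −(0.0592/2) log(0.01/0.052) = −(0.0592/2)(-0.716) = +0.021 V.

+0.021 V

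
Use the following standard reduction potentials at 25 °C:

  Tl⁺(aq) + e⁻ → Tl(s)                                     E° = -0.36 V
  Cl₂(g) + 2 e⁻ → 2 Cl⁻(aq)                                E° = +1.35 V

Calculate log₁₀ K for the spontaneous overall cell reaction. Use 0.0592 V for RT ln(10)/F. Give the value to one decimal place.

Cathode: Cl₂/Cl⁻; anode: Tl⁺/Tl. E°cell = +1.71 V, n = 2.
log K = nE°cell / 0.0592 = (2)(+1.71) / 0.0592 = 57.8.

57.8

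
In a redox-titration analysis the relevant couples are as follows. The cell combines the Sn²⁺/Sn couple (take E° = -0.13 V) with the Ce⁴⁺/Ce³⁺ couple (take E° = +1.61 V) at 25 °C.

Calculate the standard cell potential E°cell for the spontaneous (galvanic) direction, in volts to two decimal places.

The Ce⁴⁺/Ce³⁺ couple has the higher reduction potential, so it is the cathode; Sn²⁺/Sn is oxidised at the anode.
E°cell = E°(cathode) − E°(anode) = (+1.61) − (-0.13) = +1.74 V.

+1.74 V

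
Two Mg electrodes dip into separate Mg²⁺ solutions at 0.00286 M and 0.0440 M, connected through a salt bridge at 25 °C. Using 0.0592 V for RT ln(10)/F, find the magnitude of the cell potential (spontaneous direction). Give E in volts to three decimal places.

+0.035 V

For a concentration cell E°cell = 0. The 0.0440 M side is the cathode (reduction is favoured where [Mg²⁺] is higher).
With n = 2, E = −(0.0592/2) log([Mg²⁺]ₐₙ/[Mg²⁺]꜀ₐₜ) = −(0.0592/2) log(0.00286/0.044) = −(0.0592/2)(-1.187) = +0.035 V.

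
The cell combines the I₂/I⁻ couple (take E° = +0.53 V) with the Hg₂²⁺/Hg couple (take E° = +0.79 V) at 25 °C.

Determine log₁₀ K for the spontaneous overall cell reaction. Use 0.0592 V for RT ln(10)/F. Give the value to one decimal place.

8.8

Cathode: Hg₂²⁺/Hg; anode: I₂/I⁻. E°cell = +0.26 V, n = 2.
log K = nE°cell / 0.0592 = (2)(+0.26) / 0.0592 = 8.8.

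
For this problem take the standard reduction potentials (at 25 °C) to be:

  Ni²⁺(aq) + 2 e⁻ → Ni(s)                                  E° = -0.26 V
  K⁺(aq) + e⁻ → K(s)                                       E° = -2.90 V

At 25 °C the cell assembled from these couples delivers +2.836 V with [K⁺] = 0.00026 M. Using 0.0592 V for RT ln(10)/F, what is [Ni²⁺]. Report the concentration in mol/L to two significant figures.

Ni²⁺/Ni is the cathode, K⁺/K the anode: E°cell = +2.64 V, n = 2.
Overall reaction: Ni²⁺(aq) + 2 K(s) → Ni(s) + 2 K⁺(aq); Q = [K⁺]^2/[Ni²⁺]^1.
From E = E° − (0.0592/n) log Q: log Q = (E° − E)·n/0.0592 = (+2.64 − (+2.836))·2/0.0592 = -6.6216.
So 1·log[Ni²⁺] = 2·log(0.00026) − log Q = -7.1701 − (-6.6216) = -0.5485; [Ni²⁺] = 10^(-0.5485) ≈ 0.28 M.

0.28 M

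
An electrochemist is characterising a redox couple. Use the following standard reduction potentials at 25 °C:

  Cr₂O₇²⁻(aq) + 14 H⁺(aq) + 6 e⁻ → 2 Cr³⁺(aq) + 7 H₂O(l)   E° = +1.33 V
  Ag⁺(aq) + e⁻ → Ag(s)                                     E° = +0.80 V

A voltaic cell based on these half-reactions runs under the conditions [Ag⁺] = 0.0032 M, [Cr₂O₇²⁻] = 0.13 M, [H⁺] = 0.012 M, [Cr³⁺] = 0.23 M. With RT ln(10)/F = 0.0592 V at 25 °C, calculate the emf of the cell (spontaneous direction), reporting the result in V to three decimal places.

Cr₂O₇²⁻/Cr³⁺ is the cathode (higher E°), Ag⁺/Ag the anode: E°cell = +1.33 − (+0.80) = +0.53 V, n = 6.
Overall: Cr₂O₇²⁻(aq) + 14 H⁺(aq) + 6 Ag(s) → 2 Cr³⁺(aq) + 7 H₂O(l) + 6 Ag⁺(aq)
Q = [Cr³⁺]^2·[Ag⁺]^6 / ([Cr₂O₇²⁻]·[H⁺]^14); log Q = 11.532.
E = E° − (0.0592/n) log Q = +0.53 − (0.0592/6)(11.532) = +0.416 V.

+0.416 V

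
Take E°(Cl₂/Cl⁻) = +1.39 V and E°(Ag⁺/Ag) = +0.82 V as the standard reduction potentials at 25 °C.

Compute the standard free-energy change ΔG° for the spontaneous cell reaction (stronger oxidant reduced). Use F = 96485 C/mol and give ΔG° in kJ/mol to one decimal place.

-110.0 kJ/mol

Cl₂/Cl⁻ (E° = +1.39 V) is the cathode; Ag⁺/Ag (E° = +0.82 V) is the anode, so E°cell = +0.57 V.
Balancing electrons gives n = 2 (lcm of 2 and 1).
ΔG° = −nFE° = −(2)(96485)(+0.57) = -109,993 J = -110.0 kJ/mol.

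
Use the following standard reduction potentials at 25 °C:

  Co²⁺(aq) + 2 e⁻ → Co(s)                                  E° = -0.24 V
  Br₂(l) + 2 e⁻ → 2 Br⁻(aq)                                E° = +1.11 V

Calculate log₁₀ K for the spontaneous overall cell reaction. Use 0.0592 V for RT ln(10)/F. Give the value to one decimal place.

45.6

Cathode: Br₂/Br⁻; anode: Co²⁺/Co. E°cell = +1.35 V, n = 2.
log K = nE°cell / 0.0592 = (2)(+1.35) / 0.0592 = 45.6.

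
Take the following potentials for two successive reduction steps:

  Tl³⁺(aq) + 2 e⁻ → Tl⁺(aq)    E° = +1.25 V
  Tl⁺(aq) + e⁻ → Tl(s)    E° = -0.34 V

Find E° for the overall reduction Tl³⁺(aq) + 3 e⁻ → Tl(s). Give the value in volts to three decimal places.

+0.720 V

Since ΔG° = −nFE° is additive over sequential reductions, n₃E°₃ = n₁E°₁ + n₂E°₂.
E°₃ = (2×+1.25 + 1×-0.34) / 3 = (+2.160) / 3 = +0.720 V.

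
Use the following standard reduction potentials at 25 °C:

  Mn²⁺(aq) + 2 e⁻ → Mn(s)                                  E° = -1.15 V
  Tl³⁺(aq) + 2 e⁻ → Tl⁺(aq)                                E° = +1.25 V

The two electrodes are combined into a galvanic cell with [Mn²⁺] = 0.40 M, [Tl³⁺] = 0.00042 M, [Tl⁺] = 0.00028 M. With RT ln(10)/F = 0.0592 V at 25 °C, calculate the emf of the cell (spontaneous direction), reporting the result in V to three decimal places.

Tl³⁺/Tl⁺ is the cathode (higher E°), Mn²⁺/Mn the anode: E°cell = +1.25 − (-1.15) = +2.40 V, n = 2.
Overall: Tl³⁺(aq) + Mn(s) → Tl⁺(aq) + Mn²⁺(aq)
Q = [Tl⁺]·[Mn²⁺] / ([Tl³⁺]); log Q = -0.574.
E = E° − (0.0592/n) log Q = +2.40 − (0.0592/2)(-0.574) = +2.417 V.

+2.417 V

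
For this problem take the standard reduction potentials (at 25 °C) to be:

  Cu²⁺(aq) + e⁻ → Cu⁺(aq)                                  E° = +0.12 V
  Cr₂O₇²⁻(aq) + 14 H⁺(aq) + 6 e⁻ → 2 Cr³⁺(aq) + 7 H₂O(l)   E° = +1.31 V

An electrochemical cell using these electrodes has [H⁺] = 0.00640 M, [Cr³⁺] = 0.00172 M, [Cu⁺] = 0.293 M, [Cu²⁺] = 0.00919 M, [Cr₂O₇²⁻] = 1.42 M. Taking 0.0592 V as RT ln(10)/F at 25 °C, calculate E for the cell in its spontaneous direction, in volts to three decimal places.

+1.032 V

Cr₂O₇²⁻/Cr³⁺ is the cathode (higher E°), Cu²⁺/Cu⁺ the anode: E°cell = +1.31 − (+0.12) = +1.19 V, n = 6.
Overall: Cr₂O₇²⁻(aq) + 14 H⁺(aq) + 6 Cu⁺(aq) → 2 Cr³⁺(aq) + 7 H₂O(l) + 6 Cu²⁺(aq)
Q = [Cr³⁺]^2·[Cu²⁺]^6 / ([Cr₂O₇²⁻]·[H⁺]^14·[Cu⁺]^6); log Q = 16.011.
E = E° − (0.0592/n) log Q = +1.19 − (0.0592/6)(16.011) = +1.032 V.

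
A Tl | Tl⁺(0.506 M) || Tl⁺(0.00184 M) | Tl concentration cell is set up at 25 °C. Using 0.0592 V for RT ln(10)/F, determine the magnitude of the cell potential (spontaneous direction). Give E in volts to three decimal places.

For a concentration cell E°cell = 0. The 0.506 M side is the cathode (reduction is favoured where [Tl⁺] is higher).
With n = 1, E = −(0.0592/1) log([Tl⁺]ₐₙ/[Tl⁺]꜀ₐₜ) = −(0.0592/1) log(0.00184/0.506) = −(0.0592/1)(-2.439) = +0.144 V.

+0.144 V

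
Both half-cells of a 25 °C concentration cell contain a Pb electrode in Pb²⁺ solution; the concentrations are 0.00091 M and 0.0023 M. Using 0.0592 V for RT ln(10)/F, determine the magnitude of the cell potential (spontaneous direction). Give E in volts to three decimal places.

For a concentration cell E°cell = 0. The 0.0023 M side is the cathode (reduction is favoured where [Pb²⁺] is higher).
With n = 2, E = −(0.0592/2) log([Pb²⁺]ₐₙ/[Pb²⁺]꜀ₐₜ) = −(0.0592/2) log(0.00091/0.0023) = −(0.0592/2)(-0.403) = +0.012 V.

+0.012 V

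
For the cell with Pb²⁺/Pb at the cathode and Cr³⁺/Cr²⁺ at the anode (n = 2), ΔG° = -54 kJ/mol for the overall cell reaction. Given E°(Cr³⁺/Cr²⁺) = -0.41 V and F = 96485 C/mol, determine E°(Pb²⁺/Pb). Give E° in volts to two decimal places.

E°cell = −ΔG°/(nF) = −(-54×10³)/((2)(96485)) = +0.280 V.
Since Pb²⁺/Pb is the cathode and Cr³⁺/Cr²⁺ the anode, E°cell = E°(Pb²⁺/Pb) − E°(Cr³⁺/Cr²⁺).
So E°(Pb²⁺/Pb) = E°cell + E°(Cr³⁺/Cr²⁺) = +0.280 + (-0.41) = -0.13 V.

-0.13 V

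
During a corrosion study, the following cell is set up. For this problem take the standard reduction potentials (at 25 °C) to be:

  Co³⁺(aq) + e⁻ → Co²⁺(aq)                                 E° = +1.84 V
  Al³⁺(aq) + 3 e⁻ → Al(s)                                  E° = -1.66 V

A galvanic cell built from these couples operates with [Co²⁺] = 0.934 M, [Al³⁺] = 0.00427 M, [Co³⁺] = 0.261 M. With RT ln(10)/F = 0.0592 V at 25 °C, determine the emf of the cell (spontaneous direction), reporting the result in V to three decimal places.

Co³⁺/Co²⁺ is the cathode (higher E°), Al³⁺/Al the anode: E°cell = +1.84 − (-1.66) = +3.50 V, n = 3.
Overall: 3 Co³⁺(aq) + Al(s) → 3 Co²⁺(aq) + Al³⁺(aq)
Q = [Co²⁺]^3·[Al³⁺] / ([Co³⁺]^3); log Q = -0.708.
E = E° − (0.0592/n) log Q = +3.50 − (0.0592/3)(-0.708) = +3.514 V.

+3.514 V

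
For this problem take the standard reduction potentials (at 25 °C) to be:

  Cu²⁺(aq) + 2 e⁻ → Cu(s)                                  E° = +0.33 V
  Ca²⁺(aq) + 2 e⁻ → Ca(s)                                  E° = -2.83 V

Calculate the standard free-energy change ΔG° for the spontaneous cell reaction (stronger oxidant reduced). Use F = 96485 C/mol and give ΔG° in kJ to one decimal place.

Cu²⁺/Cu (E° = +0.33 V) is the cathode; Ca²⁺/Ca (E° = -2.83 V) is the anode, so E°cell = +3.16 V.
Balancing electrons gives n = 2 (lcm of 2 and 2).
ΔG° = −nFE° = −(2)(96485)(+3.16) = -609,785 J = -609.8 kJ.

-609.8 kJ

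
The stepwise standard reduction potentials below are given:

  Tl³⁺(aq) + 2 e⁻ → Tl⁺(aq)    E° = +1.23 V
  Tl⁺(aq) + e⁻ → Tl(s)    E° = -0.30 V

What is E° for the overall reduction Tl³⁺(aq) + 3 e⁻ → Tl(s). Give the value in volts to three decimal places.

Since ΔG° = −nFE° is additive over sequential reductions, n₃E°₃ = n₁E°₁ + n₂E°₂.
E°₃ = (2×+1.23 + 1×-0.30) / 3 = (+2.160) / 3 = +0.720 V.

+0.720 V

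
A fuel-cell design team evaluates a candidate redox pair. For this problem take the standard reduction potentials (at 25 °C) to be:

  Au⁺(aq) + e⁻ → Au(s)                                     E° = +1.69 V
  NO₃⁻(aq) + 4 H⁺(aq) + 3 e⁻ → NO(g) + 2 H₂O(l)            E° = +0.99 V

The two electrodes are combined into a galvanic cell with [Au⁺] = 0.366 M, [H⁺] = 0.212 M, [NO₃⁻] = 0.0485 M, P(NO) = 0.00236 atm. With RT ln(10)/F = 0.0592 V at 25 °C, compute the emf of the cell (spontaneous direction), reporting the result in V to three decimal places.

+0.701 V

Au⁺/Au is the cathode (higher E°), NO₃⁻/NO the anode: E°cell = +1.69 − (+0.99) = +0.70 V, n = 3.
Overall: 3 Au⁺(aq) + NO(g) + 2 H₂O(l) → 3 Au(s) + NO₃⁻(aq) + 4 H⁺(aq)
Q = [NO₃⁻]·[H⁺]^4 / ([Au⁺]^3·P(NO)); log Q = -0.072.
E = E° − (0.0592/n) log Q = +0.70 − (0.0592/3)(-0.072) = +0.701 V.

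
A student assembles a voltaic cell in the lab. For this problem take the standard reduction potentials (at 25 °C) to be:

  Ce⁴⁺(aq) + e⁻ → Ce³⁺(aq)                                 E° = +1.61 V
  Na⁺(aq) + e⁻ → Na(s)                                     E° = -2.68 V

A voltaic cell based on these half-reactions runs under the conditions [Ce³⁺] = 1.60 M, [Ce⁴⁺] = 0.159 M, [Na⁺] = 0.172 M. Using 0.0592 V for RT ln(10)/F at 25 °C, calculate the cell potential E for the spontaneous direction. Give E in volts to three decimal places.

+4.276 V

Ce⁴⁺/Ce³⁺ is the cathode (higher E°), Na⁺/Na the anode: E°cell = +1.61 − (-2.68) = +4.29 V, n = 1.
Overall: Ce⁴⁺(aq) + Na(s) → Ce³⁺(aq) + Na⁺(aq)
Q = [Ce³⁺]·[Na⁺] / ([Ce⁴⁺]); log Q = 0.238.
E = E° − (0.0592/n) log Q = +4.29 − (0.0592/1)(0.238) = +4.276 V.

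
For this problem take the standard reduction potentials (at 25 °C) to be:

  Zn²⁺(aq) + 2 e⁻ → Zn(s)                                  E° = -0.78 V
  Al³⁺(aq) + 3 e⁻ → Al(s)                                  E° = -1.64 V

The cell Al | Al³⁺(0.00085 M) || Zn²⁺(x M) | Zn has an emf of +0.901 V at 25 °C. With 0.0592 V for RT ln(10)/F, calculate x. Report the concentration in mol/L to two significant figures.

0.22 M

Zn²⁺/Zn is the cathode, Al³⁺/Al the anode: E°cell = +0.86 V, n = 6.
Overall reaction: 3 Zn²⁺(aq) + 2 Al(s) → 3 Zn(s) + 2 Al³⁺(aq); Q = [Al³⁺]^2/[Zn²⁺]^3.
From E = E° − (0.0592/n) log Q: log Q = (E° − E)·n/0.0592 = (+0.86 − (+0.901))·6/0.0592 = -4.1554.
So 3·log[Zn²⁺] = 2·log(0.00085) − log Q = -6.1412 − (-4.1554) = -1.9858; log[Zn²⁺] = -1.9858 / 3 = -0.6619; [Zn²⁺] = 10^(-0.6619) ≈ 0.22 M.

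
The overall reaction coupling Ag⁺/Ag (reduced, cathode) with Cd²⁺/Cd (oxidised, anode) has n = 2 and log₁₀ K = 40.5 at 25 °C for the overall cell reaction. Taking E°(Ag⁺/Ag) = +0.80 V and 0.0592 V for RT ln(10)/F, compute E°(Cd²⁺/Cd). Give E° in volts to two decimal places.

-0.40 V

E°cell = (0.0592/n)·log K = (0.0592/2)(40.5) = +1.199 V.
Since Ag⁺/Ag is the cathode and Cd²⁺/Cd the anode, E°cell = E°(Ag⁺/Ag) − E°(Cd²⁺/Cd).
So E°(Cd²⁺/Cd) = E°(Ag⁺/Ag) − E°cell = (+0.80) − (+1.199) = -0.40 V.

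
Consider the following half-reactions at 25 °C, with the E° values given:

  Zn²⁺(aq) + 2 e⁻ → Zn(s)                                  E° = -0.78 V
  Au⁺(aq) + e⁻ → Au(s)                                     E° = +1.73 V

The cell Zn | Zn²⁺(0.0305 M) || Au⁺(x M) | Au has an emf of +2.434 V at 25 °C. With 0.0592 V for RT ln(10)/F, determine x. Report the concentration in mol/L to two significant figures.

Au⁺/Au is the cathode, Zn²⁺/Zn the anode: E°cell = +2.51 V, n = 2.
Overall reaction: 2 Au⁺(aq) + Zn(s) → 2 Au(s) + Zn²⁺(aq); Q = [Zn²⁺]^1/[Au⁺]^2.
From E = E° − (0.0592/n) log Q: log Q = (E° − E)·n/0.0592 = (+2.51 − (+2.434))·2/0.0592 = 2.5676.
So 2·log[Au⁺] = 1·log(0.0305) − log Q = -1.5157 − (2.5676) = -4.0833; log[Au⁺] = -4.0833 / 2 = -2.0417; [Au⁺] = 10^(-2.0417) ≈ 0.0091 M.

0.0091 M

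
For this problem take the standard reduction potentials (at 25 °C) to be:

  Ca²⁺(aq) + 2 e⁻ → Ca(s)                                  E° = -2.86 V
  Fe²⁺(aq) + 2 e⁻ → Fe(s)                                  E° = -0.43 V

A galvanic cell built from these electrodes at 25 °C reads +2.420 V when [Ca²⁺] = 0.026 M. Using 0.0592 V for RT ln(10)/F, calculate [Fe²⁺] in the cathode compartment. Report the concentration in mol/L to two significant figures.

0.012 M

Fe²⁺/Fe is the cathode, Ca²⁺/Ca the anode: E°cell = +2.43 V, n = 2.
Overall reaction: Fe²⁺(aq) + Ca(s) → Fe(s) + Ca²⁺(aq); Q = [Ca²⁺]^1/[Fe²⁺]^1.
From E = E° − (0.0592/n) log Q: log Q = (E° − E)·n/0.0592 = (+2.43 − (+2.420))·2/0.0592 = 0.3378.
So 1·log[Fe²⁺] = 1·log(0.026) − log Q = -1.5850 − (0.3378) = -1.9228; [Fe²⁺] = 10^(-1.9228) ≈ 0.012 M.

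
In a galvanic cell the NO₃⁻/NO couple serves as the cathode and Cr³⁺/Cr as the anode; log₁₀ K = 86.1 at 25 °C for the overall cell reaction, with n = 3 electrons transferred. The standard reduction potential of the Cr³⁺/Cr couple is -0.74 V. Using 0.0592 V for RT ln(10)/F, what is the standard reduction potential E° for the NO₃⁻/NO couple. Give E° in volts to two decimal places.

+0.96 V

E°cell = (0.0592/n)·log K = (0.0592/3)(86.1) = +1.699 V.
Since NO₃⁻/NO is the cathode and Cr³⁺/Cr the anode, E°cell = E°(NO₃⁻/NO) − E°(Cr³⁺/Cr).
So E°(NO₃⁻/NO) = E°cell + E°(Cr³⁺/Cr) = +1.699 + (-0.74) = +0.96 V.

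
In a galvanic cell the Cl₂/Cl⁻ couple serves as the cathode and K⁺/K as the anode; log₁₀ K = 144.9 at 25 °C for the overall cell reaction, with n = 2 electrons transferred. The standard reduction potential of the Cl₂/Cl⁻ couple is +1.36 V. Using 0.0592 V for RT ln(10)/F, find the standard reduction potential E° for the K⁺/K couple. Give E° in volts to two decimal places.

-2.93 V

E°cell = (0.0592/n)·log K = (0.0592/2)(144.9) = +4.289 V.
Since Cl₂/Cl⁻ is the cathode and K⁺/K the anode, E°cell = E°(Cl₂/Cl⁻) − E°(K⁺/K).
So E°(K⁺/K) = E°(Cl₂/Cl⁻) − E°cell = (+1.36) − (+4.289) = -2.93 V.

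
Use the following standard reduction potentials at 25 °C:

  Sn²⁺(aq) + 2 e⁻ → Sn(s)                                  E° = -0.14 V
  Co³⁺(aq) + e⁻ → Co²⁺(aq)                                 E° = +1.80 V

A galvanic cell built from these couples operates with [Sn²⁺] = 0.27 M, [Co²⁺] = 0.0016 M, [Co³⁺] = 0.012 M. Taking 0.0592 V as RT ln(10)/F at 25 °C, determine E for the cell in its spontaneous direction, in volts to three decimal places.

Co³⁺/Co²⁺ is the cathode (higher E°), Sn²⁺/Sn the anode: E°cell = +1.80 − (-0.14) = +1.94 V, n = 2.
Overall: 2 Co³⁺(aq) + Sn(s) → 2 Co²⁺(aq) + Sn²⁺(aq)
Q = [Co²⁺]^2·[Sn²⁺] / ([Co³⁺]^2); log Q = -2.319.
E = E° − (0.0592/n) log Q = +1.94 − (0.0592/2)(-2.319) = +2.009 V.

+2.009 V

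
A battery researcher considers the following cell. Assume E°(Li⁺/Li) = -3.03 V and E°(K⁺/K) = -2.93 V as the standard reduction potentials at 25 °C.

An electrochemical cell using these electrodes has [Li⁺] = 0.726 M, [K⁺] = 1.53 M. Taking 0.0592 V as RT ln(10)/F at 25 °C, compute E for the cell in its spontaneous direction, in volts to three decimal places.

+0.119 V

K⁺/K is the cathode (higher E°), Li⁺/Li the anode: E°cell = -2.93 − (-3.03) = +0.10 V, n = 1.
Overall: K⁺(aq) + Li(s) → K(s) + Li⁺(aq)
Q = [Li⁺] / ([K⁺]); log Q = -0.324.
E = E° − (0.0592/n) log Q = +0.10 − (0.0592/1)(-0.324) = +0.119 V.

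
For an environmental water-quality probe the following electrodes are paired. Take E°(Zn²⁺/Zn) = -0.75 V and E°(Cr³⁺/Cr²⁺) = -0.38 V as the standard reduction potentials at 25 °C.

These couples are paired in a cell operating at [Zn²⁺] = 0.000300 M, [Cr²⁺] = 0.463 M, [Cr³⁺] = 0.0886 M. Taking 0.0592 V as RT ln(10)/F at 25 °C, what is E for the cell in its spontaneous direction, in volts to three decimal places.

Cr³⁺/Cr²⁺ is the cathode (higher E°), Zn²⁺/Zn the anode: E°cell = -0.38 − (-0.75) = +0.37 V, n = 2.
Overall: 2 Cr³⁺(aq) + Zn(s) → 2 Cr²⁺(aq) + Zn²⁺(aq)
Q = [Cr²⁺]^2·[Zn²⁺] / ([Cr³⁺]^2); log Q = -2.087.
E = E° − (0.0592/n) log Q = +0.37 − (0.0592/2)(-2.087) = +0.432 V.

+0.432 V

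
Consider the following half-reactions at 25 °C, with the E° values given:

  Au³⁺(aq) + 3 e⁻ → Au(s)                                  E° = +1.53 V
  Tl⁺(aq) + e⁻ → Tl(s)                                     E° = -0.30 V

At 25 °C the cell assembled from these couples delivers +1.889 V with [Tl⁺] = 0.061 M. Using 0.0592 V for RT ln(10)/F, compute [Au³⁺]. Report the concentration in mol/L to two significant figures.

Au³⁺/Au is the cathode, Tl⁺/Tl the anode: E°cell = +1.83 V, n = 3.
Overall reaction: Au³⁺(aq) + 3 Tl(s) → Au(s) + 3 Tl⁺(aq); Q = [Tl⁺]^3/[Au³⁺]^1.
From E = E° − (0.0592/n) log Q: log Q = (E° − E)·n/0.0592 = (+1.83 − (+1.889))·3/0.0592 = -2.9899.
So 1·log[Au³⁺] = 3·log(0.061) − log Q = -3.6440 − (-2.9899) = -0.6541; [Au³⁺] = 10^(-0.6541) ≈ 0.22 M.

0.22 M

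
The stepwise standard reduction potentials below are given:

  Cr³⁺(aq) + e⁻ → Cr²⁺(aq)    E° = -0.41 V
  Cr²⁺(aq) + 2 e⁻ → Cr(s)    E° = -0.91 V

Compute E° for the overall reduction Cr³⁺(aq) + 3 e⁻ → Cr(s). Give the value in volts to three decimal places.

-0.743 V

Since ΔG° = −nFE° is additive over sequential reductions, n₃E°₃ = n₁E°₁ + n₂E°₂.
E°₃ = (1×-0.41 + 2×-0.91) / 3 = (-2.230) / 3 = -0.743 V.
E° values themselves are not directly additive — weighting by electron count is essential.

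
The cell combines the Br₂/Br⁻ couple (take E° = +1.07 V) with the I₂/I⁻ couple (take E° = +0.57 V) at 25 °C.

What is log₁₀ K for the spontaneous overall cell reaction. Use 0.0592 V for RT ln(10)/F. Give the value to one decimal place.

Cathode: Br₂/Br⁻; anode: I₂/I⁻. E°cell = +0.50 V, n = 2.
log K = nE°cell / 0.0592 = (2)(+0.50) / 0.0592 = 16.9.

16.9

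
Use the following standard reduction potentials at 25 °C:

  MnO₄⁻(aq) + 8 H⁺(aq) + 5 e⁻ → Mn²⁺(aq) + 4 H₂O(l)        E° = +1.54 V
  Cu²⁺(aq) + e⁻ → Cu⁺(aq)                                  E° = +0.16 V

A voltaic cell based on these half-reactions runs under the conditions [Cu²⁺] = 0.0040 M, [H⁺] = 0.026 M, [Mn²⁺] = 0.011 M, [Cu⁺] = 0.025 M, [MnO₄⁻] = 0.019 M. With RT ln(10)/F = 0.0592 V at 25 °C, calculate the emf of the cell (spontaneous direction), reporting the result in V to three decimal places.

+1.280 V

MnO₄⁻/Mn²⁺ is the cathode (higher E°), Cu²⁺/Cu⁺ the anode: E°cell = +1.54 − (+0.16) = +1.38 V, n = 5.
Overall: MnO₄⁻(aq) + 8 H⁺(aq) + 5 Cu⁺(aq) → Mn²⁺(aq) + 4 H₂O(l) + 5 Cu²⁺(aq)
Q = [Mn²⁺]·[Cu²⁺]^5 / ([MnO₄⁻]·[H⁺]^8·[Cu⁺]^5); log Q = 8.463.
E = E° − (0.0592/n) log Q = +1.38 − (0.0592/5)(8.463) = +1.280 V.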